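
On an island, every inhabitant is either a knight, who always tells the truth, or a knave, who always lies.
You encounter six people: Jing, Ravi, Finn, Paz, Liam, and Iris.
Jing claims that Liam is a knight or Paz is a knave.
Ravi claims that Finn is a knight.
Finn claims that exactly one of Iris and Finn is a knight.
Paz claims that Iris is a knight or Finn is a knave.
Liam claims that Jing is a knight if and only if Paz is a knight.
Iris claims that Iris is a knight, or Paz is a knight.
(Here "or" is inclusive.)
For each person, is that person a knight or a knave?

Jing is a knight, Ravi is a knight, Finn is a knight, Paz is a knave, Liam is a knave, and Iris is a knave.

Jing is a knight; "Liam is a knight or Paz is a knave" is true, as required.
Ravi (knight): "Finn is a knight" — true. ✓
Finn is a knight, and the claim "exactly one of Iris and Finn is a knight" is indeed true.
Paz is a knave, and the claim "Iris is a knight or Finn is a knave" is indeed False.
Since Liam is a knave, "Jing is a knight if and only if Paz is a knight" needs to be False, which holds.
Iris is a knave; "Iris is a knight, or Paz is a knight" is False, as required.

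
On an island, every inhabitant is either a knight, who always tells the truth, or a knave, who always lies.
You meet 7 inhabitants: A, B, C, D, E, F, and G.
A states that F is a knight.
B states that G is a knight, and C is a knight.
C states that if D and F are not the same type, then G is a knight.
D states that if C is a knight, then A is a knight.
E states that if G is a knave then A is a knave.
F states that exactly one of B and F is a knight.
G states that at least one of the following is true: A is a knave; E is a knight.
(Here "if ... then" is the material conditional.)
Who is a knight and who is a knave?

A is a knight; "F is a knight" is true, as required.
B is a knave; "G is a knight, and C is a knight" is False, as required.
As a knight, C's statement "if D and F are not the same type, then G is a knight" should be true; it is.
As a knight, D's statement "if C is a knight, then A is a knight" should be true; it is.
E is a knave, and the claim "if G is a knave then A is a knave" is indeed False.
As a knight, F's statement "exactly one of B and F is a knight" should be true; it is.
G is a knave, and the claim "at least one of the following is true: A is a knave; E is a knight" is indeed False.

A is a knight, B is a knave, C is a knight, D is a knight, E is a knave, F is a knight, and G is a knave.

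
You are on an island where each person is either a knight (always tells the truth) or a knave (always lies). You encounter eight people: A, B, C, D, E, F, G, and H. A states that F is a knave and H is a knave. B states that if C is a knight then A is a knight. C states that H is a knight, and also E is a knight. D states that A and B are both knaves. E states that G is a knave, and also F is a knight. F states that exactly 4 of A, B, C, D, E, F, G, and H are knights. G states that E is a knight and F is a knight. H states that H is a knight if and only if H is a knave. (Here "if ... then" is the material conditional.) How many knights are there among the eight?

2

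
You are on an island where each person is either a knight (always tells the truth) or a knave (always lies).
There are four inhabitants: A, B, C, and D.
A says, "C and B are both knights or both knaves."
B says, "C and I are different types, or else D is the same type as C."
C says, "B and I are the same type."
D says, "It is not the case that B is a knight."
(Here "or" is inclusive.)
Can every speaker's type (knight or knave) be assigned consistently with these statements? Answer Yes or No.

Yes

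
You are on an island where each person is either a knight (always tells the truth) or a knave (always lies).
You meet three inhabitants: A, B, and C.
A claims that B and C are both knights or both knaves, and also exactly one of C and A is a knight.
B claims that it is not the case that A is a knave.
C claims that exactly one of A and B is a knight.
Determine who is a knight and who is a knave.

Knights: none. Knaves: A, B, and C.

A is a knave, so "B and C are both knights or both knaves, and also exactly one of C and A is a knight" must be false — and it is.
B is a knave, and the claim "it is not the case that A is a knave" is indeed false.
C (knave): "exactly one of A and B is a knight" — false. ✓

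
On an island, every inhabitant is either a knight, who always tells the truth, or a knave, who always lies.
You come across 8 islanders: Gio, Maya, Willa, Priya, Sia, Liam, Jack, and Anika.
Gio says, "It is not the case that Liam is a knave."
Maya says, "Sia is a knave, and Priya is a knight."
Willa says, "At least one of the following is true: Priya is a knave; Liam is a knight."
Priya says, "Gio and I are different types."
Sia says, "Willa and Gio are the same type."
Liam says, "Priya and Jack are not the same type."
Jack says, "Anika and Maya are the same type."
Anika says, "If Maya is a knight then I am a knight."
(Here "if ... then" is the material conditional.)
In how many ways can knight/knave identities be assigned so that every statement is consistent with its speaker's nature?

Consistent assignments:
  Gio=knave, Maya=knave, Willa=knight, Priya=knave, Sia=knave, Liam=knave, Jack=knave, Anika=knight

1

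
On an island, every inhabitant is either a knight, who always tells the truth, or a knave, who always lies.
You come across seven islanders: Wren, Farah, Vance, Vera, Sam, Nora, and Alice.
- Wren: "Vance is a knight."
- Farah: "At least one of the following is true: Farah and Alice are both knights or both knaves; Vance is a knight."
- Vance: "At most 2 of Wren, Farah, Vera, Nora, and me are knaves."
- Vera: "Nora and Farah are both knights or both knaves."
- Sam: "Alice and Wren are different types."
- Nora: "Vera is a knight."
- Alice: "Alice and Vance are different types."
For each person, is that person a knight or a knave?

Wren is a knave, Farah is a knight, Vance is a knave, Vera is a knave, Sam is a knight, Nora is a knave, and Alice is a knight.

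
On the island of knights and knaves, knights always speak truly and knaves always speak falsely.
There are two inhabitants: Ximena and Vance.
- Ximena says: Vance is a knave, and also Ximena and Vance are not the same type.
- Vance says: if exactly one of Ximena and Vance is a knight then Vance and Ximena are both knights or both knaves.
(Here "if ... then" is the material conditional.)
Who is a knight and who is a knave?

Knights: Ximena. Knaves: Vance.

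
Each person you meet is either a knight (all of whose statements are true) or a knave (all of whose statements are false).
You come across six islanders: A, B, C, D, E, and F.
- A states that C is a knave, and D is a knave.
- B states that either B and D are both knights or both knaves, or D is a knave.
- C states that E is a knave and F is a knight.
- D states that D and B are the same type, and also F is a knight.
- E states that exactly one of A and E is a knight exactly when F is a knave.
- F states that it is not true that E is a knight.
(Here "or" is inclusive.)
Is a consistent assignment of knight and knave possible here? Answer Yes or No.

No

Checking all 64 assignments, each has at least one speaker whose statement's truth value contradicts their type.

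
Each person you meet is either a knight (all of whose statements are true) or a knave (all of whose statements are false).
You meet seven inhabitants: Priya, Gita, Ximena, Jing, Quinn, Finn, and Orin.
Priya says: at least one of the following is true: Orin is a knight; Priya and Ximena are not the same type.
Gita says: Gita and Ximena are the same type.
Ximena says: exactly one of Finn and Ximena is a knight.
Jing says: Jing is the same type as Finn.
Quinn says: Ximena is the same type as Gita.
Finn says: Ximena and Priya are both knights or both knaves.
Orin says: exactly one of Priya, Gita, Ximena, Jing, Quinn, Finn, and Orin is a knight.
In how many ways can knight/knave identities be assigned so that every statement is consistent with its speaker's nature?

0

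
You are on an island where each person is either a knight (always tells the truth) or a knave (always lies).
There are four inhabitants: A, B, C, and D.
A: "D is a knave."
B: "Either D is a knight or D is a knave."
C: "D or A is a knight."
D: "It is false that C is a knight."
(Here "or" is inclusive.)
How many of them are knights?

3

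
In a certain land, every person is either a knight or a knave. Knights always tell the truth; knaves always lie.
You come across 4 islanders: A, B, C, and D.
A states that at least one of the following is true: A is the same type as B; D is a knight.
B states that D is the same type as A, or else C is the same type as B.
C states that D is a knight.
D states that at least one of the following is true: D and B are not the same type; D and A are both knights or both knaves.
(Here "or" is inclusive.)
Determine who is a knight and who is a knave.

Knights: A, B, C, and D. Knaves: none.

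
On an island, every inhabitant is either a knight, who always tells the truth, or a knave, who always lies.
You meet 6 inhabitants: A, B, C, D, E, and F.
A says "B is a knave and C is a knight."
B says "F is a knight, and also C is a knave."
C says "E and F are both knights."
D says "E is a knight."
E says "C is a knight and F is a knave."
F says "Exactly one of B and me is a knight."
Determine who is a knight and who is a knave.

A is a knave, B is a knave, C is a knave, D is a knave, E is a knave, and F is a knave.

A is a knave; "B is a knave and C is a knight" is False, as required.
As a knave, B's statement "F is a knight, and also C is a knave" should be False; it is.
C is a knave; "E and F are both knights" is False, as required.
D is a knave; "E is a knight" is False, as required.
E is a knave; "C is a knight and F is a knave" is False, as required.
F is a knave, so "exactly one of B and me is a knight" must be False — and it is.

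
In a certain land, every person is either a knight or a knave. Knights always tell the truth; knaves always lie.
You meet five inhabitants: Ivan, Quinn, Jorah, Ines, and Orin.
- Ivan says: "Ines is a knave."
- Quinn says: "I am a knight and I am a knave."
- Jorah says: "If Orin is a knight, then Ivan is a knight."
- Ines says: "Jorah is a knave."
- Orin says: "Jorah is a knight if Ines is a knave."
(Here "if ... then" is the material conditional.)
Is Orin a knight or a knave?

Orin is a knight.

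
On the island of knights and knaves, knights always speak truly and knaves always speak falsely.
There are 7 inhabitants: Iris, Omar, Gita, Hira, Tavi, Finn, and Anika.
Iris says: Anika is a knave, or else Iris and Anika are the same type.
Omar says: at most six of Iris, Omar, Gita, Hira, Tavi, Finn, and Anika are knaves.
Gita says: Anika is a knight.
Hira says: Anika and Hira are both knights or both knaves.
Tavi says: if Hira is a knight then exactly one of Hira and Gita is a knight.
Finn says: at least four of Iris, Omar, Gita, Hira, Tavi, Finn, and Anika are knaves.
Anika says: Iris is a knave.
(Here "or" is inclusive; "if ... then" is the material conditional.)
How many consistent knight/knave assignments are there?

2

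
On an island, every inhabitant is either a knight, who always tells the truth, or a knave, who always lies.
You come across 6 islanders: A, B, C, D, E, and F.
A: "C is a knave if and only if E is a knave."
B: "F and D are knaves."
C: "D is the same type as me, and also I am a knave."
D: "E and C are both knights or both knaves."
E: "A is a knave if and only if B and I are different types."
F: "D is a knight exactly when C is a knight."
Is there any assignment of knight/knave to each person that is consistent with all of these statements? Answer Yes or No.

No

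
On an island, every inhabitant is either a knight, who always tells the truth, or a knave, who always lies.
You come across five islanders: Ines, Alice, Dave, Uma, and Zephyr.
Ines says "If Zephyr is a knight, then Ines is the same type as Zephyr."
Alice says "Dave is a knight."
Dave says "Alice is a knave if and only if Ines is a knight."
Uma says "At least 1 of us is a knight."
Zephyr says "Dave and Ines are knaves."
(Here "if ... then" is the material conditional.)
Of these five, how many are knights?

The unique consistent assignment is Ines=knave, Alice=knave, Dave=knave, Uma=knight, Zephyr=knight.
That has 2 knights.

2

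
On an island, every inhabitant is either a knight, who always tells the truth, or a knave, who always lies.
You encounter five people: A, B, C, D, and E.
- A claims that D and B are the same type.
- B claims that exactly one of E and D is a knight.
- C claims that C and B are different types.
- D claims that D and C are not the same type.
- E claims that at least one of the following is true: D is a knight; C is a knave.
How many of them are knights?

The unique consistent assignment is A=knave, B=knave, C=knave, D=knight, E=knight.
That has 2 knights.

2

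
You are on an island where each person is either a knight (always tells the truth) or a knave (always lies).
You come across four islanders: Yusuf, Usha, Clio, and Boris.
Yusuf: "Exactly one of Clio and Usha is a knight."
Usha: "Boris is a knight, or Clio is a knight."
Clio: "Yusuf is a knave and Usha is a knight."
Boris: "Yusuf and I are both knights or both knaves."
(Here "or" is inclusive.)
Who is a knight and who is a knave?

Suppose Yusuf is a knave. Then Yusuf's statement "exactly one of Clio and Usha is a knight" would have to be false. Checking the 8 ways to assign the others, none is consistent with every speaker.
(For instance, with Usha=knight, Clio=knave, Boris=knight, Yusuf's claim "exactly one of Clio and Usha is a knight" comes out true where it would need to be false.)
So Yusuf must be a knight, making "exactly one of Clio and Usha is a knight" true. Taking Yusuf=knight, Usha=knight, Clio=knave, Boris=knight, each remaining statement checks out:
  Usha (knight): "Boris is a knight, or Clio is a knight" — true. ✓
  Clio (knave): "Yusuf is a knave and Usha is a knight" — false. ✓
  Boris (knight): "Yusuf and I are both knights or both knaves" — true. ✓
This is the unique consistent assignment.

Yusuf is a knight, Usha is a knight, Clio is a knave, and Boris is a knight.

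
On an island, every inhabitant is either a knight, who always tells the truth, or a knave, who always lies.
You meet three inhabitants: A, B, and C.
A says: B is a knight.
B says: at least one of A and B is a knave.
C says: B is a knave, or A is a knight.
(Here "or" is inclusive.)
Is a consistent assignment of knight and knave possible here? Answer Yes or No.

No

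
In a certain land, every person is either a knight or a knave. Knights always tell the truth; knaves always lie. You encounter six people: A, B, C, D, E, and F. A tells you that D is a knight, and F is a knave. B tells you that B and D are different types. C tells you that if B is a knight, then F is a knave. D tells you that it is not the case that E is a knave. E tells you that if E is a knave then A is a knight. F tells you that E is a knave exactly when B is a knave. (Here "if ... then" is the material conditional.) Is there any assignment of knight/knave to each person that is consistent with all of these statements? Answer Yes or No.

One consistent assignment: A=knave, B=knight, C=knight, D=knave, E=knave, F=knave.

Yes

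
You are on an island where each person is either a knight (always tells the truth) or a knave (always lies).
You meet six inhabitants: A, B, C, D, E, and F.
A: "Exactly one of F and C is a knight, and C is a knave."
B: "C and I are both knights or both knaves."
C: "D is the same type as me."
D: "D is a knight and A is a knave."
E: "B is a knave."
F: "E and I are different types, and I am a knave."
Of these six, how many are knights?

The unique consistent assignment is A=knave, B=knight, C=knight, D=knight, E=knave, F=knave.
That has 3 knights.

3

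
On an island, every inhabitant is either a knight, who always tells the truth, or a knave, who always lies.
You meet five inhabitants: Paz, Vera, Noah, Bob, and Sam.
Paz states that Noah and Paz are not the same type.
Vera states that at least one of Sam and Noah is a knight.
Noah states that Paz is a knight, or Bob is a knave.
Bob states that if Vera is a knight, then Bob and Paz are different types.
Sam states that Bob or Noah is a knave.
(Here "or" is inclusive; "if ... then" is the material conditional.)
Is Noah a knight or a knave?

Noah is a knave.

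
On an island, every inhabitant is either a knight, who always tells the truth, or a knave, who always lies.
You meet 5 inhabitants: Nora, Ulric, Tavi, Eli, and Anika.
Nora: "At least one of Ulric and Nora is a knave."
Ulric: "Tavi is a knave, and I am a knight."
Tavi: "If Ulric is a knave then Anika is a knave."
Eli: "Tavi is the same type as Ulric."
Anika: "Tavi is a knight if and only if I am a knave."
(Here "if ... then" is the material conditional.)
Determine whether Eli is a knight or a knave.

Eli is a knight.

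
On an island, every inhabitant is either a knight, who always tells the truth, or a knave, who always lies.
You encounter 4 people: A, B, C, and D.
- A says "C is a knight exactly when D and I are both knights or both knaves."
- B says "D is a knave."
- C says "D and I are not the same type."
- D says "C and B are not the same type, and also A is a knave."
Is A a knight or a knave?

Consistent assignments: {A=knight, B=knight, C=knave, D=knave}
In every consistent assignment, A is a knight.

A is a knight.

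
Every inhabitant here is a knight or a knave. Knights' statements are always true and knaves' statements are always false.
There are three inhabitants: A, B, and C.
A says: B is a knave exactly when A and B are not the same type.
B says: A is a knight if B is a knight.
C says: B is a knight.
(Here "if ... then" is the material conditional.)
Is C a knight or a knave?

C is a knight.

Consistent assignments: {A=knight, B=knight, C=knight}
In every consistent assignment, C is a knight.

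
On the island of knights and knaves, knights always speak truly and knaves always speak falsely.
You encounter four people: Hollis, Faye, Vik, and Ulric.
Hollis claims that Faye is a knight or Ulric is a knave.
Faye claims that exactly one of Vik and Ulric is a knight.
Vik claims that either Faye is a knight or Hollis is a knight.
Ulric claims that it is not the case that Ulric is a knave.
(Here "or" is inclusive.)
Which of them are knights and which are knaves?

Hollis is a knight, Faye is a knight, Vik is a knight, and Ulric is a knave.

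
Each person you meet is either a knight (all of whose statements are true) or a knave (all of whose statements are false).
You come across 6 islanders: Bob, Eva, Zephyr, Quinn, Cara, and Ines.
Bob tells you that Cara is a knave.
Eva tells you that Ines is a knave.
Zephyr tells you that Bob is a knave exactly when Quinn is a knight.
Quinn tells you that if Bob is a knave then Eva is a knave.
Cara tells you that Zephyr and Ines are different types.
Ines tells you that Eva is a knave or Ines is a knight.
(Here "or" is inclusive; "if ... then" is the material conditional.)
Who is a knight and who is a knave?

Since Bob is a knight, "Cara is a knave" needs to be True, which holds.
Eva is a knight; "Ines is a knave" is True, as required.
Zephyr (knave): "Bob is a knave exactly when Quinn is a knight" — False. ✓
Quinn is a knight, and the claim "if Bob is a knave then Eva is a knave" is indeed True.
Cara is a knave, so "Zephyr and Ines are different types" must be False — and it is.
As a knave, Ines's statement "Eva is a knave or Ines is a knight" should be False; it is.

Bob is a knight, Eva is a knight, Zephyr is a knave, Quinn is a knight, Cara is a knave, and Ines is a knave.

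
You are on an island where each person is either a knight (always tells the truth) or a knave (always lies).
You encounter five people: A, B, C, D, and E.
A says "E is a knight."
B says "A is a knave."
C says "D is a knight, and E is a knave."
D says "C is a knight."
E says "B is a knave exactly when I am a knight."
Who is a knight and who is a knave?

A is a knight, B is a knave, C is a knave, D is a knave, and E is a knight.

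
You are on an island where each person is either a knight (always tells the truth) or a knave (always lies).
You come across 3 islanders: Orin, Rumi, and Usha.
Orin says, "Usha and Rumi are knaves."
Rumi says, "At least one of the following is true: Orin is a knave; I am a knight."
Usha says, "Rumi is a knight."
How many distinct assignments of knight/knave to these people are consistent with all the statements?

Consistent assignments:
  Orin=knight, Rumi=knave, Usha=knave
  Orin=knave, Rumi=knight, Usha=knight

2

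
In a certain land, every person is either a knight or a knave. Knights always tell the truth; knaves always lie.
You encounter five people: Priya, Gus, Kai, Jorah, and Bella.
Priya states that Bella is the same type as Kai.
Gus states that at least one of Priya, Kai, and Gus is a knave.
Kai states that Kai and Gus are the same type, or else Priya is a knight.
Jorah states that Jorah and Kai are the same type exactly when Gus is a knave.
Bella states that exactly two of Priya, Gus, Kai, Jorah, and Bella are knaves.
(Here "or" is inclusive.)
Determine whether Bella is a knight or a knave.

Bella is a knight.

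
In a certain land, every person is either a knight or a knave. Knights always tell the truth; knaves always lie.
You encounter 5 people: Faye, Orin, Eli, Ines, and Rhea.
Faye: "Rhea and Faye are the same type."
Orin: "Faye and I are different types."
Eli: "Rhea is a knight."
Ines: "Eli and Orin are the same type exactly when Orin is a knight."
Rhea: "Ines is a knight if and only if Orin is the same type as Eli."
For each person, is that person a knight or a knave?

Knights: Orin, Eli, Ines, and Rhea. Knaves: Faye.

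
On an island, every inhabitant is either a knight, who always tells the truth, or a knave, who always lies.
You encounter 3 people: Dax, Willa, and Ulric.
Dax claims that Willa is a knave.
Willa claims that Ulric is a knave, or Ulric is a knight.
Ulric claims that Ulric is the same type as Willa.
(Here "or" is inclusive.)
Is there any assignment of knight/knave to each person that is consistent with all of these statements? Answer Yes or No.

One consistent assignment: Dax=knave, Willa=knight, Ulric=knight.

Yes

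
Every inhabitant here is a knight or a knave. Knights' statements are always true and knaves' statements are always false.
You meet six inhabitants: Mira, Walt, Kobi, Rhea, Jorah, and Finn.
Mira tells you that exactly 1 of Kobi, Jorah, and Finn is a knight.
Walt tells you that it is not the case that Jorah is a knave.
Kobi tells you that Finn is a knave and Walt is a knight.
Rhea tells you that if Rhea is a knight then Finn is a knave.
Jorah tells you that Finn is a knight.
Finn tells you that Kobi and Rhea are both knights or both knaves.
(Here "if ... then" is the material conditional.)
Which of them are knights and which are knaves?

Knights: Rhea. Knaves: Mira, Walt, Kobi, Jorah, and Finn.

As a knave, Mira's statement "exactly 1 of Kobi, Jorah, and Finn is a knight" should be False; it is.
Since Walt is a knave, "it is not the case that Jorah is a knave" needs to be False, which holds.
Since Kobi is a knave, "Finn is a knave and Walt is a knight" needs to be False, which holds.
Rhea (knight): "if Rhea is a knight then Finn is a knave" — true. ✓
Since Jorah is a knave, "Finn is a knight" needs to be False, which holds.
Since Finn is a knave, "Kobi and Rhea are both knights or both knaves" needs to be False, which holds.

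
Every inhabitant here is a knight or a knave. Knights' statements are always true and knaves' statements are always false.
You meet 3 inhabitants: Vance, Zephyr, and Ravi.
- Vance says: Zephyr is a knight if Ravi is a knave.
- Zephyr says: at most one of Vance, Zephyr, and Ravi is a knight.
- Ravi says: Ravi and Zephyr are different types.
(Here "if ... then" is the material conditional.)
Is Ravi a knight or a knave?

Consistent assignments: {Vance=knight, Zephyr=knave, Ravi=knight}
In every consistent assignment, Ravi is a knight.

Ravi is a knight.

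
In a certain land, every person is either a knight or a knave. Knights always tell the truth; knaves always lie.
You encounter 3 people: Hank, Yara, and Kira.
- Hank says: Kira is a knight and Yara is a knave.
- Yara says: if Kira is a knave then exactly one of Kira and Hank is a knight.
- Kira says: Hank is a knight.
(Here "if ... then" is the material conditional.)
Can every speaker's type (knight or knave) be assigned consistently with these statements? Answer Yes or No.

Yes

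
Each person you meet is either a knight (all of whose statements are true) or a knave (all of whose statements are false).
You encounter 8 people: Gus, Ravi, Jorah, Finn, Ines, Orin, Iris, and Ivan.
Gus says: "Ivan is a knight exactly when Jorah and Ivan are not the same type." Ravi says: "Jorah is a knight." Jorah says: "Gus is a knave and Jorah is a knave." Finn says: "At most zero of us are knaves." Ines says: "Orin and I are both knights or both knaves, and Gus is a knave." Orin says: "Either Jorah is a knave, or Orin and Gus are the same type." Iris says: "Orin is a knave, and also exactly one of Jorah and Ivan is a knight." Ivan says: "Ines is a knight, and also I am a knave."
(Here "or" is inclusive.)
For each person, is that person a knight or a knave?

Gus is a knight, Ravi is a knave, Jorah is a knave, Finn is a knave, Ines is a knave, Orin is a knight, Iris is a knave, and Ivan is a knave.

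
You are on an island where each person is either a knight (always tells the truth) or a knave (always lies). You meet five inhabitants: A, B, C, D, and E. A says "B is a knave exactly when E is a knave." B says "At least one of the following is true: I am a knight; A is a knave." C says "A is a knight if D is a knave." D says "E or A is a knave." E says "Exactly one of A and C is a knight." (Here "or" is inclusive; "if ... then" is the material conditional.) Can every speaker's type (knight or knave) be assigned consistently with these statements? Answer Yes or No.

Yes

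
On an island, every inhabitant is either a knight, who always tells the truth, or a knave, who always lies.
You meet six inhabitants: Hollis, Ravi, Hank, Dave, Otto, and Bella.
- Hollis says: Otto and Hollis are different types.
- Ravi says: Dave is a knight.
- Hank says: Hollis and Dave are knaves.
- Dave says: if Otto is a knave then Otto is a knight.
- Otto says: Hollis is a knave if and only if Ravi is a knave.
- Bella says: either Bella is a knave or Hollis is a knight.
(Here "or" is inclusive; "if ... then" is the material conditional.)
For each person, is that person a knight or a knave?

Hollis is a knight, and the claim "Otto and Hollis are different types" is indeed True.
Ravi is a knave; "Dave is a knight" is False, as required.
Hank is a knave, and the claim "Hollis and Dave are knaves" is indeed False.
Dave (knave): "if Otto is a knave then Otto is a knight" — False. ✓
Otto is a knave, and the claim "Hollis is a knave if and only if Ravi is a knave" is indeed False.
Bella is a knight, so "either Bella is a knave or Hollis is a knight" must be True — and it is.

Knights: Hollis and Bella. Knaves: Ravi, Hank, Dave, and Otto.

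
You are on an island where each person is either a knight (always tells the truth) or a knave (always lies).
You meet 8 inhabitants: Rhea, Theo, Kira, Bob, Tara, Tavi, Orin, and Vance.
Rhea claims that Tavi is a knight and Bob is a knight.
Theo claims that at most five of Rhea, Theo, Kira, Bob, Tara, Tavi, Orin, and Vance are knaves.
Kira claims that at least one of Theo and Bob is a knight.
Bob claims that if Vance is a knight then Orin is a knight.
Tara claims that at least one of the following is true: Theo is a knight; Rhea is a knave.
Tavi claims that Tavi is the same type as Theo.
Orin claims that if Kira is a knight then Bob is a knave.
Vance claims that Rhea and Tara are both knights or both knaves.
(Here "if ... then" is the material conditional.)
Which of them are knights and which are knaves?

Rhea is a knave, Theo is a knight, Kira is a knight, Bob is a knight, Tara is a knight, Tavi is a knave, Orin is a knave, and Vance is a knave.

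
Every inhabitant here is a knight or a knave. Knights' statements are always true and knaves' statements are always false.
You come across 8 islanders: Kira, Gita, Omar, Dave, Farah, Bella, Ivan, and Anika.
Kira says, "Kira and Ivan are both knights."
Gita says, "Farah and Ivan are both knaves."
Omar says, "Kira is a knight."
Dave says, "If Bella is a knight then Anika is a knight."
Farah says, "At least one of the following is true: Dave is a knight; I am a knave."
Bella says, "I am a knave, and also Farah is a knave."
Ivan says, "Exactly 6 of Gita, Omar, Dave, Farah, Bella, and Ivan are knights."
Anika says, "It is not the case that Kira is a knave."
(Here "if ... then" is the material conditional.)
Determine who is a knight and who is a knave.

Kira is a knave, Gita is a knave, Omar is a knave, Dave is a knight, Farah is a knight, Bella is a knave, Ivan is a knave, and Anika is a knave.

Kira (knave): "Kira and Ivan are both knights" — False. ✓
Gita (knave): "Farah and Ivan are both knaves" — False. ✓
Omar is a knave, and the claim "Kira is a knight" is indeed False.
Dave is a knight; "if Bella is a knight then Anika is a knight" is True, as required.
Farah is a knight, and the claim "at least one of the following is true: Dave is a knight; I am a knave" is indeed True.
Bella (knave): "I am a knave, and also Farah is a knave" — False. ✓
Since Ivan is a knave, "exactly 6 of Gita, Omar, Dave, Farah, Bella, and Ivan are knights" needs to be False, which holds.
Anika is a knave; "it is not the case that Kira is a knave" is False, as required.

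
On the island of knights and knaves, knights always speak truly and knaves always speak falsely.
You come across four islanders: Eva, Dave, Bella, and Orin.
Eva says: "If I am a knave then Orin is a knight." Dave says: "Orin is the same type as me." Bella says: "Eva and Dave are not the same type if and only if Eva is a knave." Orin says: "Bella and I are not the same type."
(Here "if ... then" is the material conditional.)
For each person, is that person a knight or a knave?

Eva is a knight, Dave is a knave, Bella is a knave, and Orin is a knight.

Since Eva is a knight, "if I am a knave then Orin is a knight" needs to be true, which holds.
Dave is a knave, and the claim "Orin is the same type as me" is indeed False.
Bella is a knave, so "Eva and Dave are not the same type if and only if Eva is a knave" must be False — and it is.
Since Orin is a knight, "Bella and I are not the same type" needs to be true, which holds.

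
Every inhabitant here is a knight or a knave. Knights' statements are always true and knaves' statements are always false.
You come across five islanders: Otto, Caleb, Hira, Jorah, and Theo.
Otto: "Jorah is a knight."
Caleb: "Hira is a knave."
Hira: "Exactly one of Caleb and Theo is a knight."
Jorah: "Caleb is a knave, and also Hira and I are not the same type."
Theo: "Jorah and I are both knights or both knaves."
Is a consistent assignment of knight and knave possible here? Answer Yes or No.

Checking all 32 assignments, each has at least one speaker whose statement's truth value contradicts their type.

No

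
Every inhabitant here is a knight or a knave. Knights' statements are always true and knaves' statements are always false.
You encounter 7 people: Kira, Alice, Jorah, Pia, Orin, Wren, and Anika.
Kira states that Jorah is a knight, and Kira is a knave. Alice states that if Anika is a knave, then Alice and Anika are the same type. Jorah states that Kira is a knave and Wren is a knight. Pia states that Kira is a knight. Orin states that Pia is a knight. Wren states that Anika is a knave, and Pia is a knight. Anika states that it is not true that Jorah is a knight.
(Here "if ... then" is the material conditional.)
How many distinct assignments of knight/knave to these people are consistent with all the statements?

Consistent assignments:
  Kira=knave, Alice=knight, Jorah=knave, Pia=knave, Orin=knave, Wren=knave, Anika=knight

1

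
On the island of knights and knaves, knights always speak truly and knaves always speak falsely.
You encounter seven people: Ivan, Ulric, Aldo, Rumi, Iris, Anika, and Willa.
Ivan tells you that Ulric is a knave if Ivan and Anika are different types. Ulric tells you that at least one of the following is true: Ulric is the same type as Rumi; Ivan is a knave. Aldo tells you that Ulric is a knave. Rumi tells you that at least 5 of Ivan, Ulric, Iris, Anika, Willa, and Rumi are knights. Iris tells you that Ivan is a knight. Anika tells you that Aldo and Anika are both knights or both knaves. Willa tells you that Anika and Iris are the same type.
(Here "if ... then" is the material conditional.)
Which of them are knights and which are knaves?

Ivan is a knight; "Ulric is a knave if Ivan and Anika are different types" is true, as required.
As a knave, Ulric's statement "at least one of the following is true: Ulric is the same type as Rumi; Ivan is a knave" should be False; it is.
Aldo is a knight, and the claim "Ulric is a knave" is indeed true.
As a knight, Rumi's statement "at least 5 of Ivan, Ulric, Iris, Anika, Willa, and Rumi are knights" should be true; it is.
Since Iris is a knight, "Ivan is a knight" needs to be true, which holds.
Anika is a knight, so "Aldo and Anika are both knights or both knaves" must be true — and it is.
Willa is a knight, and the claim "Anika and Iris are the same type" is indeed true.

Ivan is a knight, Ulric is a knave, Aldo is a knight, Rumi is a knight, Iris is a knight, Anika is a knight, and Willa is a knight.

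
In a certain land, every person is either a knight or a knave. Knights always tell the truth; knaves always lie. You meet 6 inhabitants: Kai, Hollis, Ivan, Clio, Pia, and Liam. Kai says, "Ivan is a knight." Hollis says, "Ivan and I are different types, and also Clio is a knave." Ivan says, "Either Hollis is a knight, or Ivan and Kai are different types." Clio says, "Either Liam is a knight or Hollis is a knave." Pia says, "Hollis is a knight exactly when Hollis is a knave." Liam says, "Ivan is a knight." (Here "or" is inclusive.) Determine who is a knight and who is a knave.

Kai is a knave, Hollis is a knave, Ivan is a knave, Clio is a knight, Pia is a knave, and Liam is a knave.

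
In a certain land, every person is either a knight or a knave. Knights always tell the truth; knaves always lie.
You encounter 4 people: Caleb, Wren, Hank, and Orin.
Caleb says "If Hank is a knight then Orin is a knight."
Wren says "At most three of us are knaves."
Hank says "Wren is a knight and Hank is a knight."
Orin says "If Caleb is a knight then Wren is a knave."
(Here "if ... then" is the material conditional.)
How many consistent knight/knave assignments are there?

1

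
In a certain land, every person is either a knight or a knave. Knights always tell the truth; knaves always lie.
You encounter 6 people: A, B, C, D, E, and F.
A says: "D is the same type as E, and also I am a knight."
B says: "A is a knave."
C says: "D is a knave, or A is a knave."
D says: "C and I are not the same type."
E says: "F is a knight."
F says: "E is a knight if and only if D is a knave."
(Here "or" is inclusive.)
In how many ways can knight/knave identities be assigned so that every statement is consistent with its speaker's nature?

0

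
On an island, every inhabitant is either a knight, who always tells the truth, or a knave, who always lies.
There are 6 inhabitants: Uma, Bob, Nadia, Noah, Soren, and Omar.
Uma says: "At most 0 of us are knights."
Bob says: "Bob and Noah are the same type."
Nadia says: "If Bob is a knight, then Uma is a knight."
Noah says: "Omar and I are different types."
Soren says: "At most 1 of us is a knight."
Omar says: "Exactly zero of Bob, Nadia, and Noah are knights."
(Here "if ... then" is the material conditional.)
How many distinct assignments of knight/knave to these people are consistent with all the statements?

2

Consistent assignments:
  Uma=knave, Bob=knight, Nadia=knave, Noah=knight, Soren=knave, Omar=knave
  Uma=knave, Bob=knave, Nadia=knight, Noah=knight, Soren=knave, Omar=knave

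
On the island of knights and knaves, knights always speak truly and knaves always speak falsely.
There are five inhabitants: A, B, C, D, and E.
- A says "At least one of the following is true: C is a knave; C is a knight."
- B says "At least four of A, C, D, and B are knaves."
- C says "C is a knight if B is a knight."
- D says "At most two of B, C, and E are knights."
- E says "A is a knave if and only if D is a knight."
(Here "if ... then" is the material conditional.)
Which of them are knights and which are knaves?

A is a knight, B is a knave, C is a knight, D is a knight, and E is a knave.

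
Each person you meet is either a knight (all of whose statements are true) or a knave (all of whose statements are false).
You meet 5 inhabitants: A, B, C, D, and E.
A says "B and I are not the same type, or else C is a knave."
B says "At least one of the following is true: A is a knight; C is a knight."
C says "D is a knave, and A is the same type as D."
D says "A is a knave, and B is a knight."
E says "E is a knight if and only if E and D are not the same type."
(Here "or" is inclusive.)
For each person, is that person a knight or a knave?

A is a knight, B is a knight, C is a knave, D is a knave, and E is a knight.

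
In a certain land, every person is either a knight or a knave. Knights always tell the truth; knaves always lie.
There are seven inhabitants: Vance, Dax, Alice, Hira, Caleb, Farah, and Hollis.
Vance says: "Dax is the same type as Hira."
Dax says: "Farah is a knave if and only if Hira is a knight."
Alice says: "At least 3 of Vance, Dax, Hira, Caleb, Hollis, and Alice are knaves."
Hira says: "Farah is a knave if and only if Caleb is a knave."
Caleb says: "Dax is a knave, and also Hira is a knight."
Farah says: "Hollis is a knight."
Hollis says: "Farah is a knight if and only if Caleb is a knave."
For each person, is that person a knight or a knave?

Knights: Dax, Alice, Farah, and Hollis. Knaves: Vance, Hira, and Caleb.

Since Vance is a knave, "Dax is the same type as Hira" needs to be False, which holds.
Dax is a knight, and the claim "Farah is a knave if and only if Hira is a knight" is indeed true.
As a knight, Alice's statement "at least 3 of Vance, Dax, Hira, Caleb, Hollis, and Alice are knaves" should be true; it is.
As a knave, Hira's statement "Farah is a knave if and only if Caleb is a knave" should be False; it is.
Caleb (knave): "Dax is a knave, and also Hira is a knight" — False. ✓
As a knight, Farah's statement "Hollis is a knight" should be true; it is.
Hollis is a knight, so "Farah is a knight if and only if Caleb is a knave" must be true — and it is.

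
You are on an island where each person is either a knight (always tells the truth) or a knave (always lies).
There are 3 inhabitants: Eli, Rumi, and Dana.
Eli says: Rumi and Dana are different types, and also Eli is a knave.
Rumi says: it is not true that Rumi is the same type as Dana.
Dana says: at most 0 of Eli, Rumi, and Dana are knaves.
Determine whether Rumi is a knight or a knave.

Rumi is a knave.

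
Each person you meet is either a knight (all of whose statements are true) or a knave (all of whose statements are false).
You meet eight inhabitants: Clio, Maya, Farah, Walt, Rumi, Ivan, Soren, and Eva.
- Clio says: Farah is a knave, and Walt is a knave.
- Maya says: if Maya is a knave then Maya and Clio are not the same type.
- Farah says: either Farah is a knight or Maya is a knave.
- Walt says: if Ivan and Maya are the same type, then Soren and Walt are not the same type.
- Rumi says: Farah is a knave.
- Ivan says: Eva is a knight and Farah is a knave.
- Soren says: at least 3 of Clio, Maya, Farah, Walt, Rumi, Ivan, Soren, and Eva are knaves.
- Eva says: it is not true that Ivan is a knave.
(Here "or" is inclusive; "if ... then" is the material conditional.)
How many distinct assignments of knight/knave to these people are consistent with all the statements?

2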